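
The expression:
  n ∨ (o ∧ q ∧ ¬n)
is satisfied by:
  {n: True, q: True, o: True}
  {n: True, q: True, o: False}
  {n: True, o: True, q: False}
  {n: True, o: False, q: False}
  {q: True, o: True, n: False}


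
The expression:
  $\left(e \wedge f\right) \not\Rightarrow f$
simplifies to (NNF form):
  $\text{False}$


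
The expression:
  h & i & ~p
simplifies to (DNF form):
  h & i & ~p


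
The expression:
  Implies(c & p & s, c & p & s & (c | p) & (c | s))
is always true.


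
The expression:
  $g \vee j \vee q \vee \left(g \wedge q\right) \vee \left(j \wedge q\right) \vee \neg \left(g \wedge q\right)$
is always true.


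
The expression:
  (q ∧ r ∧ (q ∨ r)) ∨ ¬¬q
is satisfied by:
  {q: True}


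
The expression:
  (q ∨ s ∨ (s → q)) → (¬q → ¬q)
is always true.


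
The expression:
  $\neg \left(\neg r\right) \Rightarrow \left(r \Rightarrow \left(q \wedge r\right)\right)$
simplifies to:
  $q \vee \neg r$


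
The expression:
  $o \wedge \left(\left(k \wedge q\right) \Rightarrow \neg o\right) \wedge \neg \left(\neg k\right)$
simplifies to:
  $k \wedge o \wedge \neg q$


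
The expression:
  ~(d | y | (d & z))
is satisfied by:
  {d: False, y: False}


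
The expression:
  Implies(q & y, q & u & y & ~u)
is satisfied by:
  {q: False, y: False}
  {y: True, q: False}
  {q: True, y: False}


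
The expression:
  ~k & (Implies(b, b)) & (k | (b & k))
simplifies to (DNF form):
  False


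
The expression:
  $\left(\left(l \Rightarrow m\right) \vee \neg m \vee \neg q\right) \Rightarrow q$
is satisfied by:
  {q: True}


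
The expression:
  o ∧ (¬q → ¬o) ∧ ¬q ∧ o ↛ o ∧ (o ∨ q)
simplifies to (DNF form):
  False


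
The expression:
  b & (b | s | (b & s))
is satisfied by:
  {b: True}


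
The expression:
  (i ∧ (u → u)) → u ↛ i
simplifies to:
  ¬i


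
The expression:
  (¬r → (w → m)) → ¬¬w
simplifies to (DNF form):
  w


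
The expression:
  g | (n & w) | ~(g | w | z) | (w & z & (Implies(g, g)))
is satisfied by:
  {n: True, g: True, w: False, z: False}
  {g: True, n: False, w: False, z: False}
  {n: True, g: True, w: True, z: False}
  {g: True, w: True, n: False, z: False}
  {z: True, g: True, n: True, w: False}
  {z: True, g: True, n: False, w: False}
  {n: True, z: True, g: True, w: True}
  {z: True, g: True, w: True, n: False}
  {n: True, z: False, w: False, g: False}
  {z: False, w: False, g: False, n: False}
  {n: True, w: True, z: False, g: False}
  {n: True, z: True, w: True, g: False}
  {z: True, w: True, n: False, g: False}


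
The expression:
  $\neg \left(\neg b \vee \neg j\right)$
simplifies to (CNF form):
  $b \wedge j$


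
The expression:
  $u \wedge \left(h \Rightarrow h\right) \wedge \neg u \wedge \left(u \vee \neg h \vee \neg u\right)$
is never true.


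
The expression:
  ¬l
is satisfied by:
  {l: False}


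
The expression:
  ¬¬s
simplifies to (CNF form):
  s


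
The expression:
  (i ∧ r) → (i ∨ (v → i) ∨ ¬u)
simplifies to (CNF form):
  True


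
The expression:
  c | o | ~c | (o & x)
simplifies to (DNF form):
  True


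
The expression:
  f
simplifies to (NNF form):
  f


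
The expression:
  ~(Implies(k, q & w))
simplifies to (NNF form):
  k & (~q | ~w)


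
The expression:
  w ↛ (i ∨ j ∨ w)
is never true.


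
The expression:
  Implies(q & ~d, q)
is always true.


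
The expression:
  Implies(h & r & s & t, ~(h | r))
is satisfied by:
  {s: False, t: False, r: False, h: False}
  {h: True, s: False, t: False, r: False}
  {r: True, s: False, t: False, h: False}
  {h: True, r: True, s: False, t: False}
  {t: True, h: False, s: False, r: False}
  {h: True, t: True, s: False, r: False}
  {r: True, t: True, h: False, s: False}
  {h: True, r: True, t: True, s: False}
  {s: True, r: False, t: False, h: False}
  {h: True, s: True, r: False, t: False}
  {r: True, s: True, h: False, t: False}
  {h: True, r: True, s: True, t: False}
  {t: True, s: True, r: False, h: False}
  {h: True, t: True, s: True, r: False}
  {r: True, t: True, s: True, h: False}


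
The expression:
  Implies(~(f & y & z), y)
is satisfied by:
  {y: True}


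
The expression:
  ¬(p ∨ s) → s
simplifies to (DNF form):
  p ∨ s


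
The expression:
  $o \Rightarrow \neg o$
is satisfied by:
  {o: False}


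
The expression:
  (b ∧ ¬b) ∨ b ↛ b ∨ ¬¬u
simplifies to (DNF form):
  u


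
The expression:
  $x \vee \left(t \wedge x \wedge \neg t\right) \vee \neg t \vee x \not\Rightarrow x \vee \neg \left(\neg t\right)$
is always true.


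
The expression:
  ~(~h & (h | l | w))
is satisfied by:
  {h: True, l: False, w: False}
  {h: True, w: True, l: False}
  {h: True, l: True, w: False}
  {h: True, w: True, l: True}
  {w: False, l: False, h: False}


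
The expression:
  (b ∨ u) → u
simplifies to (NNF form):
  u ∨ ¬b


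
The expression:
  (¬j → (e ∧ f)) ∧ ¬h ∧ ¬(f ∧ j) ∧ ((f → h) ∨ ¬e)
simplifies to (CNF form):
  j ∧ ¬f ∧ ¬h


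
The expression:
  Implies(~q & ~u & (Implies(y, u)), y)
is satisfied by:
  {y: True, q: True, u: True}
  {y: True, q: True, u: False}
  {y: True, u: True, q: False}
  {y: True, u: False, q: False}
  {q: True, u: True, y: False}
  {q: True, u: False, y: False}
  {u: True, q: False, y: False}


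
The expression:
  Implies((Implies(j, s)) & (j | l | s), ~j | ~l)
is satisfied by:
  {l: False, s: False, j: False}
  {j: True, l: False, s: False}
  {s: True, l: False, j: False}
  {j: True, s: True, l: False}
  {l: True, j: False, s: False}
  {j: True, l: True, s: False}
  {s: True, l: True, j: False}


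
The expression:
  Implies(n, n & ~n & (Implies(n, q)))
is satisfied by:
  {n: False}


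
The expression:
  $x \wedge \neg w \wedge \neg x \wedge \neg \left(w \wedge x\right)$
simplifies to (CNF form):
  $\text{False}$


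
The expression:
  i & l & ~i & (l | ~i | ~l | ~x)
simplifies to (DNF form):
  False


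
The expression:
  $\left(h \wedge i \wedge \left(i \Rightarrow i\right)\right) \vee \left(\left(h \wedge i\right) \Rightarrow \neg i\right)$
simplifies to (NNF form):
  $\text{True}$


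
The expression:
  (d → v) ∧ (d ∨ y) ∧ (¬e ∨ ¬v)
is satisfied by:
  {y: True, d: False, v: False, e: False}
  {e: True, y: True, d: False, v: False}
  {v: True, y: True, d: False, e: False}
  {v: True, d: True, y: True, e: False}
  {v: True, d: True, y: False, e: False}


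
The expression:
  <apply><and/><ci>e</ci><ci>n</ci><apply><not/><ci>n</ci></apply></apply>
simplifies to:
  <false/>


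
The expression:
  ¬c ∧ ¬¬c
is never true.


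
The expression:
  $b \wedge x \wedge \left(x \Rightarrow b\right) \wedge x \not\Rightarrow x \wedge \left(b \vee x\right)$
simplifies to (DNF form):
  $\text{False}$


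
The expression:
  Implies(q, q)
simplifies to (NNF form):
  True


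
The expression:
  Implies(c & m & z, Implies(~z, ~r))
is always true.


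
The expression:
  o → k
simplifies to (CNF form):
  k ∨ ¬o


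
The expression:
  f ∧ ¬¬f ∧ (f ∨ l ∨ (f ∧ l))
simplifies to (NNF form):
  f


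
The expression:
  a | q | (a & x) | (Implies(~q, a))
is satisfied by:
  {a: True, q: True}
  {a: True, q: False}
  {q: True, a: False}


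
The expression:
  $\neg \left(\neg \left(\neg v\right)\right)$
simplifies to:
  $\neg v$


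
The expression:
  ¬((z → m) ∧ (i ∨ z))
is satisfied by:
  {z: False, i: False, m: False}
  {m: True, z: False, i: False}
  {z: True, m: False, i: False}
  {i: True, z: True, m: False}


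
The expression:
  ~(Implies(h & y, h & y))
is never true.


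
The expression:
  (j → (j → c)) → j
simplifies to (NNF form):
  j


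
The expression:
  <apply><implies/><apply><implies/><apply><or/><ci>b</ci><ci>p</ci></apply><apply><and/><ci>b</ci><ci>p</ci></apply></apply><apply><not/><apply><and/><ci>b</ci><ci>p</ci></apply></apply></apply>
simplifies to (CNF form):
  <apply><or/><apply><not/><ci>b</ci></apply><apply><not/><ci>p</ci></apply></apply>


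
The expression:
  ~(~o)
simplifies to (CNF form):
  o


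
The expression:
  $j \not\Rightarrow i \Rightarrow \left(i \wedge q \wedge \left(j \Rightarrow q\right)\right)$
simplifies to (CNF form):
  $i \vee \neg j$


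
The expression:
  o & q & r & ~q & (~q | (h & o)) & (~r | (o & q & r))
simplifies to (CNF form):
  False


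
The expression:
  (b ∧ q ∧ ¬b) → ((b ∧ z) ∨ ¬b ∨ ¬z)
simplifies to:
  True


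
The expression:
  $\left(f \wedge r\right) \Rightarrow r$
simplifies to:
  $\text{True}$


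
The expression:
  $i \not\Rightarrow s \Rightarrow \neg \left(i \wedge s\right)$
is always true.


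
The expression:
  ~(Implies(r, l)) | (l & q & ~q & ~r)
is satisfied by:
  {r: True, l: False}


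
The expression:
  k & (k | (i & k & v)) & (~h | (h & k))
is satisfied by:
  {k: True}


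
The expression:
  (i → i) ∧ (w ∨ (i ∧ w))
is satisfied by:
  {w: True}


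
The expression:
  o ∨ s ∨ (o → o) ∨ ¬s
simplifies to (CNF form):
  True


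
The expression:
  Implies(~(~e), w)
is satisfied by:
  {w: True, e: False}
  {e: False, w: False}
  {e: True, w: True}


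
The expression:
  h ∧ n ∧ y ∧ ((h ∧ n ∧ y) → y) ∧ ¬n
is never true.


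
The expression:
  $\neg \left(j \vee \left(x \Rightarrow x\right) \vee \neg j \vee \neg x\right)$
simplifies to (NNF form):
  $\text{False}$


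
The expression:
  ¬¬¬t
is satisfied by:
  {t: False}


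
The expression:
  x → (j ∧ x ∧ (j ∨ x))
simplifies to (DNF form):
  j ∨ ¬x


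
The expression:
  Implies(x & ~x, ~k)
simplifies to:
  True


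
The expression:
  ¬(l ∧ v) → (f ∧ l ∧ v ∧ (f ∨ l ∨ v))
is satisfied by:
  {v: True, l: True}


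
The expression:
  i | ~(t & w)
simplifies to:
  i | ~t | ~w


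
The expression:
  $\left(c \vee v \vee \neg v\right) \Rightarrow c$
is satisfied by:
  {c: True}


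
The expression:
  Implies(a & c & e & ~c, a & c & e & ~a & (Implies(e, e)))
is always true.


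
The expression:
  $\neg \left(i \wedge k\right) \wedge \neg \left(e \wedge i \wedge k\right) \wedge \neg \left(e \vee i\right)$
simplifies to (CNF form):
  $\neg e \wedge \neg i$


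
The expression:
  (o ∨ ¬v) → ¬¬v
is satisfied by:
  {v: True}


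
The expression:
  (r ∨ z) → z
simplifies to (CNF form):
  z ∨ ¬r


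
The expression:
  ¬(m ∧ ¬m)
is always true.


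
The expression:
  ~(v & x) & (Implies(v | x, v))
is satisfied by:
  {x: False}


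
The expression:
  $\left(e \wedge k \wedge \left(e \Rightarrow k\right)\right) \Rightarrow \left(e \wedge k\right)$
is always true.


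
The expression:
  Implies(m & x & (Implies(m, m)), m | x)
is always true.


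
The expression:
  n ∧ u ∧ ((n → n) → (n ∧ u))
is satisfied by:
  {u: True, n: True}


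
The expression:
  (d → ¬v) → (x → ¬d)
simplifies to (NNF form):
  v ∨ ¬d ∨ ¬x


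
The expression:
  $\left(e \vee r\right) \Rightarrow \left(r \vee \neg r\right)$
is always true.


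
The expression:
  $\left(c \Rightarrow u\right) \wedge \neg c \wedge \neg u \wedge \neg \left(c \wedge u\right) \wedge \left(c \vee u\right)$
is never true.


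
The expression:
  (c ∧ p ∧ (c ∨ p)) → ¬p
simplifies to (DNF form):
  ¬c ∨ ¬p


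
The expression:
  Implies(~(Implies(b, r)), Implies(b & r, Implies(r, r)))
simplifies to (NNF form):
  True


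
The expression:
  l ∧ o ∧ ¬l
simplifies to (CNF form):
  False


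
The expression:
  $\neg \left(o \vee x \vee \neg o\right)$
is never true.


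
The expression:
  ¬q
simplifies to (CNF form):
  ¬q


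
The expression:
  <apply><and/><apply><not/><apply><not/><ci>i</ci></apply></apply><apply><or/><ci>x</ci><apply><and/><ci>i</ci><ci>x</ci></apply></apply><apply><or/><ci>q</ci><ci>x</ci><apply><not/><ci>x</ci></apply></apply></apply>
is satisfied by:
  {i: True, x: True}


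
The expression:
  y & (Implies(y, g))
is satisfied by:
  {g: True, y: True}


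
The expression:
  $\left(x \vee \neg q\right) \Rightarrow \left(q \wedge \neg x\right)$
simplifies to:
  $q \wedge \neg x$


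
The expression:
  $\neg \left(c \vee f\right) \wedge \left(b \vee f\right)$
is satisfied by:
  {b: True, f: False, c: False}


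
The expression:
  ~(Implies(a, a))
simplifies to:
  False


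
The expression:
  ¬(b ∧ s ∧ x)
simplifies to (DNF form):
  ¬b ∨ ¬s ∨ ¬x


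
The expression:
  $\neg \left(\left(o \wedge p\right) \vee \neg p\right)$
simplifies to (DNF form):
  $p \wedge \neg o$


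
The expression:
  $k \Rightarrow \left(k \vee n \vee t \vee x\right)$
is always true.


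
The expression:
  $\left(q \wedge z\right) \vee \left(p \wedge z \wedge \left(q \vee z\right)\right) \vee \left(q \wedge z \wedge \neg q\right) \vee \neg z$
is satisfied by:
  {q: True, p: True, z: False}
  {q: True, p: False, z: False}
  {p: True, q: False, z: False}
  {q: False, p: False, z: False}
  {q: True, z: True, p: True}
  {q: True, z: True, p: False}
  {z: True, p: True, q: False}


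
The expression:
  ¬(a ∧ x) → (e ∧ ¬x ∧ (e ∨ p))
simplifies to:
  (a ∧ x) ∨ (e ∧ ¬x)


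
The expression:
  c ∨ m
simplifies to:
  c ∨ m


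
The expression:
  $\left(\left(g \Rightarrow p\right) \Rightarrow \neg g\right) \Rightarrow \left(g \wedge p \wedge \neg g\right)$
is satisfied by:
  {p: True, g: True}


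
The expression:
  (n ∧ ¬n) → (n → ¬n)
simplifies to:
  True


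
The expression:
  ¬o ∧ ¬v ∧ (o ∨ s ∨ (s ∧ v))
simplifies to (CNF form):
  s ∧ ¬o ∧ ¬v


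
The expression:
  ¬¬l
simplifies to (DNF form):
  l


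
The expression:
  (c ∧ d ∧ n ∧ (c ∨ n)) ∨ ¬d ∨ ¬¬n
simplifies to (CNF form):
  n ∨ ¬d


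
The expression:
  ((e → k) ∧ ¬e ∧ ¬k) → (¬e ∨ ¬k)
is always true.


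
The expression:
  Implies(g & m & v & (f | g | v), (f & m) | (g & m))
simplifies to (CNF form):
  True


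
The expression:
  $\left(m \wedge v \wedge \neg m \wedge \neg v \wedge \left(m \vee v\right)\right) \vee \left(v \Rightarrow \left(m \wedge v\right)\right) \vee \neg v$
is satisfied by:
  {m: True, v: False}
  {v: False, m: False}
  {v: True, m: True}


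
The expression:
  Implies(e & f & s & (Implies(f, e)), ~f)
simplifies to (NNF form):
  ~e | ~f | ~s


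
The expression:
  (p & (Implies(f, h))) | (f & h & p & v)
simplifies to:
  p & (h | ~f)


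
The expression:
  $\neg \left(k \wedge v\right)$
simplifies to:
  $\neg k \vee \neg v$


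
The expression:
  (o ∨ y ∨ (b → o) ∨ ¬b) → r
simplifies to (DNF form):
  r ∨ (b ∧ ¬o ∧ ¬y)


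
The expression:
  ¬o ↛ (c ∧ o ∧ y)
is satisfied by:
  {o: False}


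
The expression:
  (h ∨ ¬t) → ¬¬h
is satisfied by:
  {t: True, h: True}
  {t: True, h: False}
  {h: True, t: False}


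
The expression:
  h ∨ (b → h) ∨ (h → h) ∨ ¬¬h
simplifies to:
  True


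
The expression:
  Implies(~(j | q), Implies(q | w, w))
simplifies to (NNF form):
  True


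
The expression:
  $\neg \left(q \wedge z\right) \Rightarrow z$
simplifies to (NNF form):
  $z$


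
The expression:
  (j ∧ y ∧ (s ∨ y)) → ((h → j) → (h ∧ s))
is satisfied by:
  {h: True, s: True, y: False, j: False}
  {h: True, s: False, y: False, j: False}
  {s: True, j: False, h: False, y: False}
  {j: False, s: False, h: False, y: False}
  {j: True, h: True, s: True, y: False}
  {j: True, h: True, s: False, y: False}
  {j: True, s: True, h: False, y: False}
  {j: True, s: False, h: False, y: False}
  {y: True, h: True, s: True, j: False}
  {y: True, h: True, s: False, j: False}
  {y: True, s: True, h: False, j: False}
  {y: True, s: False, h: False, j: False}
  {j: True, y: True, h: True, s: True}


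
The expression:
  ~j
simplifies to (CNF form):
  ~j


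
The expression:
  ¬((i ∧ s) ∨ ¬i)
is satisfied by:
  {i: True, s: False}


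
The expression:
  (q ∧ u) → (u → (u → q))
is always true.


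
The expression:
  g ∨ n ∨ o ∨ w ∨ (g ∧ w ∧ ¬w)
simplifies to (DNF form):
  g ∨ n ∨ o ∨ w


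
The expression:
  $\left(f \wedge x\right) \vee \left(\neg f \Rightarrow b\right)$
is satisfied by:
  {b: True, f: True}
  {b: True, f: False}
  {f: True, b: False}


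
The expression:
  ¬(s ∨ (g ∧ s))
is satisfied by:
  {s: False}


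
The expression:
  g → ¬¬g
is always true.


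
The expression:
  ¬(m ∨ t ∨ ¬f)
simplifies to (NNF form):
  f ∧ ¬m ∧ ¬t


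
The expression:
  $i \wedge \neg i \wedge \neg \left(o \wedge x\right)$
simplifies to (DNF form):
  $\text{False}$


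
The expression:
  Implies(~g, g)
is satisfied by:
  {g: True}


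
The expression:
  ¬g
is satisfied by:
  {g: False}


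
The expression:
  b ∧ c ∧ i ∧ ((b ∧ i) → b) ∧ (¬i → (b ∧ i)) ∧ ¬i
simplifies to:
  False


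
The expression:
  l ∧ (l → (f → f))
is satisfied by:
  {l: True}


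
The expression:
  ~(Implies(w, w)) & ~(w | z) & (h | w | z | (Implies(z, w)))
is never true.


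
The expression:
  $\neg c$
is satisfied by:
  {c: False}


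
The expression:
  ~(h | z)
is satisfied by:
  {h: False, z: False}


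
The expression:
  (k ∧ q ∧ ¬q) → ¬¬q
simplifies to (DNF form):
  True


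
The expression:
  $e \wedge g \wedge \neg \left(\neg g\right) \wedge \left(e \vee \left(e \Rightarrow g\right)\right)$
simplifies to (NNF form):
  $e \wedge g$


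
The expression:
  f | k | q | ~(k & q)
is always true.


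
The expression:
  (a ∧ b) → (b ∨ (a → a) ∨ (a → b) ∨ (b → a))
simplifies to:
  True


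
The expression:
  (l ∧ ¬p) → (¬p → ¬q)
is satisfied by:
  {p: True, l: False, q: False}
  {l: False, q: False, p: False}
  {q: True, p: True, l: False}
  {q: True, l: False, p: False}
  {p: True, l: True, q: False}
  {l: True, p: False, q: False}
  {q: True, l: True, p: True}


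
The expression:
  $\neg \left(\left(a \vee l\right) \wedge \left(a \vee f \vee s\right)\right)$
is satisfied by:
  {f: False, l: False, a: False, s: False}
  {s: True, f: False, l: False, a: False}
  {f: True, s: False, l: False, a: False}
  {s: True, f: True, l: False, a: False}
  {l: True, s: False, f: False, a: False}


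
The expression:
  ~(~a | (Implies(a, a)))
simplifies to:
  False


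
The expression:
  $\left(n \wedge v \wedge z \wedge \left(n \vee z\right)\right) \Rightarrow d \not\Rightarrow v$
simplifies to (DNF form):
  $\neg n \vee \neg v \vee \neg z$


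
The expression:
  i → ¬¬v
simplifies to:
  v ∨ ¬i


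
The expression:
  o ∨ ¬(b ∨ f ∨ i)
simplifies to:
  o ∨ (¬b ∧ ¬f ∧ ¬i)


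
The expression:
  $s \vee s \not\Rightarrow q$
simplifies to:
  $s$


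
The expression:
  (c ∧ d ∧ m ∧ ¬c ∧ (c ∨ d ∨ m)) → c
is always true.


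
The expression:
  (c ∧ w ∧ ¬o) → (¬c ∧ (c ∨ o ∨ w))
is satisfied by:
  {o: True, w: False, c: False}
  {w: False, c: False, o: False}
  {o: True, c: True, w: False}
  {c: True, w: False, o: False}
  {o: True, w: True, c: False}
  {w: True, o: False, c: False}
  {o: True, c: True, w: True}


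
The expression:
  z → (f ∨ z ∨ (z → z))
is always true.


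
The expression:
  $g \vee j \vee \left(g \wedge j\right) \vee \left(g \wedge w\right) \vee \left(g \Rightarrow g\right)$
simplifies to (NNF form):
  $\text{True}$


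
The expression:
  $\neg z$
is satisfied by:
  {z: False}


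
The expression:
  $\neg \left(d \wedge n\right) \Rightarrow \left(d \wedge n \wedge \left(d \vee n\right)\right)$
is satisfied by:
  {d: True, n: True}


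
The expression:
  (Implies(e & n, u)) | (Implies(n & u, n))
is always true.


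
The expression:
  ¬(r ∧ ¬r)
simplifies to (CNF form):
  True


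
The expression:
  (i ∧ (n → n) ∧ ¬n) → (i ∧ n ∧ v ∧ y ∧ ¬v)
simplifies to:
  n ∨ ¬i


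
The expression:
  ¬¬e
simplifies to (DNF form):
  e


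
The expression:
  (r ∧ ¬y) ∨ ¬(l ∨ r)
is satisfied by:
  {y: False, l: False, r: False}
  {r: True, y: False, l: False}
  {r: True, l: True, y: False}
  {y: True, l: False, r: False}


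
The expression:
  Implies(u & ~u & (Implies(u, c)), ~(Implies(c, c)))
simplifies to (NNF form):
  True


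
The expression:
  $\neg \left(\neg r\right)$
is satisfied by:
  {r: True}


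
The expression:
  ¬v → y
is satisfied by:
  {y: True, v: True}
  {y: True, v: False}
  {v: True, y: False}


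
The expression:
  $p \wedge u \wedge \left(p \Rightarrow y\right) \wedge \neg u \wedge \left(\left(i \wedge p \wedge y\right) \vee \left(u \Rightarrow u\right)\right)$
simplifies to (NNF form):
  $\text{False}$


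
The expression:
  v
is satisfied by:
  {v: True}


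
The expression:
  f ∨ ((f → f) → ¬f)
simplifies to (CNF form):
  True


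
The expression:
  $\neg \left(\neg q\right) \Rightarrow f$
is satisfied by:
  {f: True, q: False}
  {q: False, f: False}
  {q: True, f: True}


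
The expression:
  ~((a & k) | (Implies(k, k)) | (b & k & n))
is never true.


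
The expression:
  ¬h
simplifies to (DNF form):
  ¬h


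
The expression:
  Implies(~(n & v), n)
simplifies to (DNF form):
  n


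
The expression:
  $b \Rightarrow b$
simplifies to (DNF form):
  $\text{True}$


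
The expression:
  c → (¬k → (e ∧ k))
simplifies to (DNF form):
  k ∨ ¬c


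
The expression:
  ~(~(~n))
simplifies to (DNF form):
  ~n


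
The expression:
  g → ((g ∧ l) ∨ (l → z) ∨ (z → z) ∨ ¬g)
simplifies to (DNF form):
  True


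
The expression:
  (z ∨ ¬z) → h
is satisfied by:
  {h: True}


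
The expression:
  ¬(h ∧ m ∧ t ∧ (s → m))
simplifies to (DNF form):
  ¬h ∨ ¬m ∨ ¬t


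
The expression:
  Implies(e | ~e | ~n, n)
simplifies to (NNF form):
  n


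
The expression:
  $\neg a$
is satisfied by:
  {a: False}


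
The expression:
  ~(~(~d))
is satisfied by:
  {d: False}


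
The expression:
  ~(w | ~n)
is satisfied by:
  {n: True, w: False}


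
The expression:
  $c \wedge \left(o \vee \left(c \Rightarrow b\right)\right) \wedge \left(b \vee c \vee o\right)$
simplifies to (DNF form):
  $\left(b \wedge c\right) \vee \left(c \wedge o\right)$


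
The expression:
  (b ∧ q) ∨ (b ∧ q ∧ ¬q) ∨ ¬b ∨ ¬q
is always true.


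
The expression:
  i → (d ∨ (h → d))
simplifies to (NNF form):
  d ∨ ¬h ∨ ¬i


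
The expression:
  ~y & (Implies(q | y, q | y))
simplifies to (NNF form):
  ~y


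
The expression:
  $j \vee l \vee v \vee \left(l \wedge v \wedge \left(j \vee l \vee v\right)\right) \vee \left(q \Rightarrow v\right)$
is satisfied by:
  {l: True, v: True, j: True, q: False}
  {l: True, v: True, j: False, q: False}
  {l: True, j: True, v: False, q: False}
  {l: True, j: False, v: False, q: False}
  {v: True, j: True, l: False, q: False}
  {v: True, j: False, l: False, q: False}
  {j: True, l: False, v: False, q: False}
  {j: False, l: False, v: False, q: False}
  {q: True, l: True, v: True, j: True}
  {q: True, l: True, v: True, j: False}
  {q: True, l: True, j: True, v: False}
  {q: True, l: True, j: False, v: False}
  {q: True, v: True, j: True, l: False}
  {q: True, v: True, j: False, l: False}
  {q: True, j: True, v: False, l: False}


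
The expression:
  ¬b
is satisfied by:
  {b: False}


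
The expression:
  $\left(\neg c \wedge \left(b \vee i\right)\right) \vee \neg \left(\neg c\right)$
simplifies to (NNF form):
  $b \vee c \vee i$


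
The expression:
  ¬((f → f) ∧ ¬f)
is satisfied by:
  {f: True}


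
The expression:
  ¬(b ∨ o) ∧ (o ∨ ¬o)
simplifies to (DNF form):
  ¬b ∧ ¬o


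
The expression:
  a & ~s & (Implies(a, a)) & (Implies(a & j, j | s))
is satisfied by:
  {a: True, s: False}


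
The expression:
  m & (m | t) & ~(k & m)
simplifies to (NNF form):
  m & ~k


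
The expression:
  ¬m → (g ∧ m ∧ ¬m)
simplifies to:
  m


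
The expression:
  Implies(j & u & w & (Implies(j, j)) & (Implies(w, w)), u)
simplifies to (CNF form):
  True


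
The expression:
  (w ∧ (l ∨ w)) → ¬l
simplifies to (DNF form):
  ¬l ∨ ¬w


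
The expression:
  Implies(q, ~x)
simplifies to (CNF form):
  ~q | ~x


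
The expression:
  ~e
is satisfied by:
  {e: False}


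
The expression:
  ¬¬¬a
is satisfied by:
  {a: False}


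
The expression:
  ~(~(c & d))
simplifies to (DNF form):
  c & d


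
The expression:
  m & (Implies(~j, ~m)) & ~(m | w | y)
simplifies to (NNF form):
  False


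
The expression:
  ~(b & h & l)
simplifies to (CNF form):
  ~b | ~h | ~l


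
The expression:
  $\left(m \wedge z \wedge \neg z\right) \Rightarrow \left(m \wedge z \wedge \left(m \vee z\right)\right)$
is always true.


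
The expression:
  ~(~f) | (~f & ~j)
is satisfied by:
  {f: True, j: False}
  {j: False, f: False}
  {j: True, f: True}


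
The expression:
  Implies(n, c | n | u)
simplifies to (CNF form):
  True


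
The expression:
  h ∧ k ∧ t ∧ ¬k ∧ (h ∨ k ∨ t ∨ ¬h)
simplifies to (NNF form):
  False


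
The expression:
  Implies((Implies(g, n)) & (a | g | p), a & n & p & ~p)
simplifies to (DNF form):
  (g & ~g) | (g & ~n) | (g & ~a & ~g) | (g & ~a & ~n) | (g & ~g & ~p) | (g & ~n & ~p) | (~a & ~g & ~p) | (~a & ~n & ~p)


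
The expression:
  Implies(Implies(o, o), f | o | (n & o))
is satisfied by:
  {o: True, f: True}
  {o: True, f: False}
  {f: True, o: False}


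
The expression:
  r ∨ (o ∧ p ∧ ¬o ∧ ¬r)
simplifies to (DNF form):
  r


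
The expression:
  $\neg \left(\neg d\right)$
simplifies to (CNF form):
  $d$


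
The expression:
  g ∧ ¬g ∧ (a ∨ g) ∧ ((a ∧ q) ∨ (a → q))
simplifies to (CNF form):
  False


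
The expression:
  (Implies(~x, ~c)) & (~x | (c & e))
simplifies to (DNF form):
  (x & ~x) | (c & e & x) | (~c & ~x) | (c & e & ~c) | (c & x & ~x) | (e & x & ~x) | (c & ~c & ~x) | (e & ~c & ~x)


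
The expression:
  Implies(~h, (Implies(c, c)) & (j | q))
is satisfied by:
  {q: True, h: True, j: True}
  {q: True, h: True, j: False}
  {q: True, j: True, h: False}
  {q: True, j: False, h: False}
  {h: True, j: True, q: False}
  {h: True, j: False, q: False}
  {j: True, h: False, q: False}


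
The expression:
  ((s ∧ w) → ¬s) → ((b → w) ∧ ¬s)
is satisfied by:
  {w: True, b: False, s: False}
  {w: True, s: True, b: False}
  {w: True, b: True, s: False}
  {w: True, s: True, b: True}
  {s: False, b: False, w: False}


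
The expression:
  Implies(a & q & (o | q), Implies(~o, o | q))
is always true.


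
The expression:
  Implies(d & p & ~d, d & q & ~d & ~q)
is always true.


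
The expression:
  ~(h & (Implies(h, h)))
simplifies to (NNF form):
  ~h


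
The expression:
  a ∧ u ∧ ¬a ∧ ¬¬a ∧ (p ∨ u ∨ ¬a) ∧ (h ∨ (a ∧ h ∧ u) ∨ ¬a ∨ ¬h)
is never true.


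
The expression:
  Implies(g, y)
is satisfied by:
  {y: True, g: False}
  {g: False, y: False}
  {g: True, y: True}


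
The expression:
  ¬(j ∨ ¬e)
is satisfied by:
  {e: True, j: False}


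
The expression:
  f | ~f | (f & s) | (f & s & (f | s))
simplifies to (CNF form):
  True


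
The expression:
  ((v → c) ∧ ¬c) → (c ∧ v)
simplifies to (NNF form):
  c ∨ v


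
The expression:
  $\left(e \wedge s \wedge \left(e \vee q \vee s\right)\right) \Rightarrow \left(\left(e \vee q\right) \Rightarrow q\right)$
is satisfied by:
  {q: True, s: False, e: False}
  {s: False, e: False, q: False}
  {q: True, e: True, s: False}
  {e: True, s: False, q: False}
  {q: True, s: True, e: False}
  {s: True, q: False, e: False}
  {q: True, e: True, s: True}


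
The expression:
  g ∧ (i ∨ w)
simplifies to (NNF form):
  g ∧ (i ∨ w)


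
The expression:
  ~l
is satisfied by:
  {l: False}


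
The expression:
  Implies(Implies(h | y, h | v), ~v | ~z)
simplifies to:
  ~v | ~z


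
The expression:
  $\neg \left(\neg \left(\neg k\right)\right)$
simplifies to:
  $\neg k$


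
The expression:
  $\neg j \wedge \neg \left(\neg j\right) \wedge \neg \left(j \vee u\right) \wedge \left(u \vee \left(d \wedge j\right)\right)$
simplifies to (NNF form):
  $\text{False}$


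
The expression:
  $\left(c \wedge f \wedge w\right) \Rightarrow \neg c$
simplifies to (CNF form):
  $\neg c \vee \neg f \vee \neg w$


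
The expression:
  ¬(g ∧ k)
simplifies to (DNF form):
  ¬g ∨ ¬k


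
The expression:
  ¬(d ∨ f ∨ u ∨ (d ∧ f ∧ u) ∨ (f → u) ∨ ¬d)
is never true.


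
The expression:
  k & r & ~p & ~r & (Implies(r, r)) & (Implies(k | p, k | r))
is never true.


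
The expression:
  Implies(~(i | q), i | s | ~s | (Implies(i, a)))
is always true.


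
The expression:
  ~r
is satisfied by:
  {r: False}


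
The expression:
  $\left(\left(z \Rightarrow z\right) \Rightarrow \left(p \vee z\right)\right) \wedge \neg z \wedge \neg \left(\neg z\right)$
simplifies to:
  $\text{False}$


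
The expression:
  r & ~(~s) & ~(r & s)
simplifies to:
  False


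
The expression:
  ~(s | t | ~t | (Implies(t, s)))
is never true.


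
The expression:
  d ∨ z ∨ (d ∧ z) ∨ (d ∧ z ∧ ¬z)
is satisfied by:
  {d: True, z: True}
  {d: True, z: False}
  {z: True, d: False}


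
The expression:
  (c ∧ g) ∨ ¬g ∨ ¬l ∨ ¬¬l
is always true.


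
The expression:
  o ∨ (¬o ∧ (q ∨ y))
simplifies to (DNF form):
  o ∨ q ∨ y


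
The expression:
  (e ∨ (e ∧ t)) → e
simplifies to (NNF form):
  True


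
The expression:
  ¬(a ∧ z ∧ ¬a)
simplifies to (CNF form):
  True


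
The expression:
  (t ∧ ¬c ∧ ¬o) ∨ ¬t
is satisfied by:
  {o: False, t: False, c: False}
  {c: True, o: False, t: False}
  {o: True, c: False, t: False}
  {c: True, o: True, t: False}
  {t: True, c: False, o: False}


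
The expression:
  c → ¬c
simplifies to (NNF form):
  ¬c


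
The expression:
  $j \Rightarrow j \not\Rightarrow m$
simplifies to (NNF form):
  $\neg j \vee \neg m$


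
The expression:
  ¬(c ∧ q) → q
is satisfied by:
  {q: True}


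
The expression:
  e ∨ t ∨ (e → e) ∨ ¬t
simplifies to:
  True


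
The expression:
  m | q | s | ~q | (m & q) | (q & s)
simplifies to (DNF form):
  True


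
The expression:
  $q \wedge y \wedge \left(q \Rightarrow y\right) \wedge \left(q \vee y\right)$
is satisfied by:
  {y: True, q: True}


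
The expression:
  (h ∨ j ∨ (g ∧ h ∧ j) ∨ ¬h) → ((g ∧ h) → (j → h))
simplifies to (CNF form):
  True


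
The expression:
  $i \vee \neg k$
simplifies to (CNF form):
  $i \vee \neg k$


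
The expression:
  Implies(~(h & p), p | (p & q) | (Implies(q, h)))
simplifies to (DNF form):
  h | p | ~q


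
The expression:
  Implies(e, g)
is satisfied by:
  {g: True, e: False}
  {e: False, g: False}
  {e: True, g: True}


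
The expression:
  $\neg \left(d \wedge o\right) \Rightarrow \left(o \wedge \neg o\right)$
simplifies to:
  $d \wedge o$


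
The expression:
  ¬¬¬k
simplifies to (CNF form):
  ¬k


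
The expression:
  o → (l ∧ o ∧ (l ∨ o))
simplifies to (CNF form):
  l ∨ ¬o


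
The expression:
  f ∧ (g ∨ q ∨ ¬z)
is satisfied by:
  {q: True, g: True, f: True, z: False}
  {q: True, f: True, g: False, z: False}
  {g: True, f: True, q: False, z: False}
  {f: True, q: False, g: False, z: False}
  {z: True, q: True, f: True, g: True}
  {z: True, q: True, f: True, g: False}
  {z: True, f: True, g: True, q: False}


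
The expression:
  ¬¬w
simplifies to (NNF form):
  w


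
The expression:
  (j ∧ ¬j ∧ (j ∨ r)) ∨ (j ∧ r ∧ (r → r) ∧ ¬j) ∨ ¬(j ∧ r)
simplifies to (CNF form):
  ¬j ∨ ¬r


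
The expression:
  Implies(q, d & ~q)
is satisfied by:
  {q: False}


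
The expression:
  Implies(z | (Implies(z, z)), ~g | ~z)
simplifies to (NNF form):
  ~g | ~z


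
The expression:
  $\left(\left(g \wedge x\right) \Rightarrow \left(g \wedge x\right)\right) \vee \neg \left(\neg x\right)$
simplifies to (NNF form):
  $\text{True}$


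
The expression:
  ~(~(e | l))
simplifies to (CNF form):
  e | l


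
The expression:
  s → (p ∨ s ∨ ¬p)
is always true.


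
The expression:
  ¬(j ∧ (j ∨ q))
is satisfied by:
  {j: False}


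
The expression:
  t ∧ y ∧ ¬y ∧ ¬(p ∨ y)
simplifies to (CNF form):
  False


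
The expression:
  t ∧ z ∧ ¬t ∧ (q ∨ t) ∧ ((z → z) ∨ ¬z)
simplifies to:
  False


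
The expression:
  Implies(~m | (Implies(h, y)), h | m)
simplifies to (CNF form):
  h | m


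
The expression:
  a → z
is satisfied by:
  {z: True, a: False}
  {a: False, z: False}
  {a: True, z: True}


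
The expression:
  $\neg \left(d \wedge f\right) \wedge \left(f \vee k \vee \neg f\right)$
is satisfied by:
  {d: False, f: False}
  {f: True, d: False}
  {d: True, f: False}


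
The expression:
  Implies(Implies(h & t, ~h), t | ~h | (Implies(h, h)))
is always true.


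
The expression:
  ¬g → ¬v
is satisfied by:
  {g: True, v: False}
  {v: False, g: False}
  {v: True, g: True}


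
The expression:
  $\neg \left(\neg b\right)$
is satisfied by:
  {b: True}


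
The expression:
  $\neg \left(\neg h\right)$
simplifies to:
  $h$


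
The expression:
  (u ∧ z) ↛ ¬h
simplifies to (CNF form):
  h ∧ u ∧ z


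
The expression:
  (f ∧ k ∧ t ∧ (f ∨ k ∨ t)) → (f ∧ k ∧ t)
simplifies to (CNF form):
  True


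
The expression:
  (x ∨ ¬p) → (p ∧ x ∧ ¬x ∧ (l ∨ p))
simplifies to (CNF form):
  p ∧ ¬x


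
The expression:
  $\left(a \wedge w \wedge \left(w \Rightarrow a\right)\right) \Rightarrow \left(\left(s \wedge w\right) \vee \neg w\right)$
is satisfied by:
  {s: True, w: False, a: False}
  {w: False, a: False, s: False}
  {a: True, s: True, w: False}
  {a: True, w: False, s: False}
  {s: True, w: True, a: False}
  {w: True, s: False, a: False}
  {a: True, w: True, s: True}


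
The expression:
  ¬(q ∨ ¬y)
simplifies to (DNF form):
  y ∧ ¬q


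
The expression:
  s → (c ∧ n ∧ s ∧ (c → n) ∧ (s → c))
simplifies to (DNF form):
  (c ∧ n) ∨ ¬s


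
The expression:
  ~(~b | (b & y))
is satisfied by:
  {b: True, y: False}


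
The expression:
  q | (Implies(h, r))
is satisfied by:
  {r: True, q: True, h: False}
  {r: True, h: False, q: False}
  {q: True, h: False, r: False}
  {q: False, h: False, r: False}
  {r: True, q: True, h: True}
  {r: True, h: True, q: False}
  {q: True, h: True, r: False}


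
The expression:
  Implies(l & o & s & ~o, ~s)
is always true.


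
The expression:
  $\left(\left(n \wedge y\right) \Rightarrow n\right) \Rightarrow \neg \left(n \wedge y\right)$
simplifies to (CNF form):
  $\neg n \vee \neg y$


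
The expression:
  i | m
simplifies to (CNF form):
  i | m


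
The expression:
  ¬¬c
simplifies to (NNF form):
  c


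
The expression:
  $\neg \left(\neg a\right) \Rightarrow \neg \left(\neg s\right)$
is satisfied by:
  {s: True, a: False}
  {a: False, s: False}
  {a: True, s: True}


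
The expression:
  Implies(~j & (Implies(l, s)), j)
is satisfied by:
  {j: True, l: True, s: False}
  {j: True, l: False, s: False}
  {j: True, s: True, l: True}
  {j: True, s: True, l: False}
  {l: True, s: False, j: False}


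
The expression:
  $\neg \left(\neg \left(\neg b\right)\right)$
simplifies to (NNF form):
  $\neg b$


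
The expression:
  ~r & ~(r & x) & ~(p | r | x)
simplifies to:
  ~p & ~r & ~x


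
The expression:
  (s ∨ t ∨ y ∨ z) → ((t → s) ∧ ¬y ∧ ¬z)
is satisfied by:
  {s: True, t: False, y: False, z: False}
  {s: False, t: False, y: False, z: False}
  {t: True, s: True, z: False, y: False}


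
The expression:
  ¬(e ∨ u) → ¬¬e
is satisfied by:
  {e: True, u: True}
  {e: True, u: False}
  {u: True, e: False}


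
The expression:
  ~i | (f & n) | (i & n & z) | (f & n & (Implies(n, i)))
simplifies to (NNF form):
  ~i | (f & n) | (n & z)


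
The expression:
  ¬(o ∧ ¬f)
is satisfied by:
  {f: True, o: False}
  {o: False, f: False}
  {o: True, f: True}


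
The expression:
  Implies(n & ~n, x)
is always true.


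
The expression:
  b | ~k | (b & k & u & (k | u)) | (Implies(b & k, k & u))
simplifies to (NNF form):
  True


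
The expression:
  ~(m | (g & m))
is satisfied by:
  {m: False}


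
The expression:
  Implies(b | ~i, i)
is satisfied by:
  {i: True}


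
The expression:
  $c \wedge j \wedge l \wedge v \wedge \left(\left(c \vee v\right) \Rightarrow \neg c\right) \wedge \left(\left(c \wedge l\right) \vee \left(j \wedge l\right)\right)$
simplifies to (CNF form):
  $\text{False}$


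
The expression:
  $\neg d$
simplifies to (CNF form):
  $\neg d$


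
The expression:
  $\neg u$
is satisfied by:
  {u: False}


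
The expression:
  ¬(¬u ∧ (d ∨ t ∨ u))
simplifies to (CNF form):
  (u ∨ ¬d) ∧ (u ∨ ¬t)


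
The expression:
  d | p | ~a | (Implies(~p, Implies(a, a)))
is always true.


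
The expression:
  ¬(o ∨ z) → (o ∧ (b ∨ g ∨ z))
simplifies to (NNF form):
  o ∨ z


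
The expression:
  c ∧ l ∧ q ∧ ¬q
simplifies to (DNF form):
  False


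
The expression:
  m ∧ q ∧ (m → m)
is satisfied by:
  {m: True, q: True}


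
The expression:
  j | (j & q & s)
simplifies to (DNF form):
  j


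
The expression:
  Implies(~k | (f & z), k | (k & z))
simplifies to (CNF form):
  k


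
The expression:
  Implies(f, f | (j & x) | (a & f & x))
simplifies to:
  True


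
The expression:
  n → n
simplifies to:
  True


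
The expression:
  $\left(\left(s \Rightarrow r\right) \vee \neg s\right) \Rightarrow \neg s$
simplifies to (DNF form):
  $\neg r \vee \neg s$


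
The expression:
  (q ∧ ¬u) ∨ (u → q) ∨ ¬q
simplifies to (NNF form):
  True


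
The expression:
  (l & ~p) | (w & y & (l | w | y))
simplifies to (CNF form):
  (l | w) & (l | y) & (w | ~p) & (y | ~p)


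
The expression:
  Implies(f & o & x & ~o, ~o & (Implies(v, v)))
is always true.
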